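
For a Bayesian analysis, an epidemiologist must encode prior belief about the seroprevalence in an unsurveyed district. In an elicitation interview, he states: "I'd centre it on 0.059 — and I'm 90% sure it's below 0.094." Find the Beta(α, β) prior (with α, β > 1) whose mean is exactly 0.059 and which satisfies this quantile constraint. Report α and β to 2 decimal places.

α ≈ 4.77, β ≈ 76.15

With mean 0.059 fixed, write α = 0.059s, β = 0.941s where s = α+β.
Need P(θ < 0.094) = 0.9 under Beta(0.059s, 0.941s). Normal approximation: (q−m)/√(m(1−m)/s) ≈ z_{0.9} = 1.28, so s ≈ 0.059·0.941·(1.28)²/(0.094−0.059)² = 74.4.
At s = 74.4: P(θ<0.094) ≈ 0.893. Adjusting to match 0.9 gives s ≈ 80.92.
So α = 0.059·80.92 ≈ 4.77, β = 0.941·80.92 ≈ 76.15.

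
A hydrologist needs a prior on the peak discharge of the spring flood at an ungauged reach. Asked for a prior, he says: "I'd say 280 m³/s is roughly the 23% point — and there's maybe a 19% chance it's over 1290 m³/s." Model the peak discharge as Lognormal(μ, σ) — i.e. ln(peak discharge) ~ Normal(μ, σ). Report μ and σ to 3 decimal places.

μ ≈ 6.333, σ ≈ 0.945

If T ~ Lognormal(μ,σ) then ln T ~ Normal(μ,σ), so the p-quantile of ln T is μ + z_p·σ.
ln(280) = 5.635 and ln(1290) = 7.162; z_{0.23} = -0.7388, z_{0.81} = 0.8779.
σ = (7.162 − 5.635)/(0.8779 − (-0.7388)) = 0.945.
μ = 5.635 − (-0.7388)·0.945 = 6.333.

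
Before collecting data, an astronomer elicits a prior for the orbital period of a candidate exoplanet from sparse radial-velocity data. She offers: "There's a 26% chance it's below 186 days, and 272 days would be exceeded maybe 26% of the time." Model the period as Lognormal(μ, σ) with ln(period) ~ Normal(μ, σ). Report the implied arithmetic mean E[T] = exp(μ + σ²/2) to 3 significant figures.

E[T] ≈ 235 days

If T ~ Lognormal(μ,σ) then ln T ~ Normal(μ,σ), so the p-quantile of ln T is μ + z_p·σ.
ln(186) = 5.226 and ln(272) = 5.606; z_{0.26} = -0.6433, z_{0.74} = 0.6433.
σ = (5.606 − 5.226)/(0.6433 − (-0.6433)) = 0.295.
μ = 5.226 − (-0.6433)·0.295 = 5.416.
E[T] = exp(μ + σ²/2) = exp(5.416 + 0.0436) = 235 days.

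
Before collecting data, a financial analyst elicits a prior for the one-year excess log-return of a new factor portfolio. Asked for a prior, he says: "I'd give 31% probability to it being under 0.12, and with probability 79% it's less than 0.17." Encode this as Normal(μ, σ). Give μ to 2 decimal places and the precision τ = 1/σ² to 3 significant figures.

The p-quantile of Normal(μ,σ) is μ + z_p·σ, with z_{0.31} = -0.4959 and z_{0.79} = 0.8064.
Eliminate σ: μ = (z₂·x₁ − z₁·x₂)/(z₂ − z₁) = (0.8064·0.12 − (-0.4959)·0.17)/1.302 = 0.14.
Then σ = (x₂ − x₁)/(z₂ − z₁) = (0.17 − 0.12)/1.302 = 0.04.
Precision τ = 1/σ² = 1/0.03839² = 678.

μ = 0.14, τ = 678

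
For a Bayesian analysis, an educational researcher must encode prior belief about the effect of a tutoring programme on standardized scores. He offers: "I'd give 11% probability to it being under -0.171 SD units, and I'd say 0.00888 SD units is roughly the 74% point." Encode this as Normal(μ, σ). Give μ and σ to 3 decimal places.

The p-quantile of Normal(μ,σ) is μ + z_p·σ, with z_{0.11} = -1.227 and z_{0.74} = 0.6433.
Eliminate σ: μ = (z₂·x₁ − z₁·x₂)/(z₂ − z₁) = (0.6433·-0.171 − (-1.227)·0.00888)/1.87 = -0.053.
Then σ = (x₂ − x₁)/(z₂ − z₁) = (0.00888 − -0.171)/1.87 = 0.096.

μ = -0.053, σ = 0.096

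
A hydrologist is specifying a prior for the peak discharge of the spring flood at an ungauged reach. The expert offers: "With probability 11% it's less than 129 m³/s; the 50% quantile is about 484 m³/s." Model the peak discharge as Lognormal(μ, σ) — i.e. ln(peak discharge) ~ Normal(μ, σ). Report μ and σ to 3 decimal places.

If T ~ Lognormal(μ,σ) then ln T ~ Normal(μ,σ), so the p-quantile of ln T is μ + z_p·σ.
ln(129) = 4.86 and ln(484) = 6.182; z_{0.11} = -1.227, z_{0.5} = 0.
σ = (6.182 − 4.86)/(0 − (-1.227)) = 1.078.
μ = 4.86 − (-1.227)·1.078 = 6.182.

μ ≈ 6.182, σ ≈ 1.078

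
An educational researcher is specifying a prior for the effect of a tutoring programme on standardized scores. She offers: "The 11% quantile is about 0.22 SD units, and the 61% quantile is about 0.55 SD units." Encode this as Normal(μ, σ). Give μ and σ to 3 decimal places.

For Normal(μ,σ), the p-quantile is μ + z_p·σ. Here z_{0.11} = -1.227, z_{0.61} = 0.2793.
So 0.22 = μ − 1.227σ and 0.55 = μ + 0.2793σ.
Subtracting: σ = (0.55 − 0.22)/(0.2793 − (-1.227)) = 0.219.
Then μ = 0.22 − (-1.227)·0.219 = 0.489.

μ = 0.489, σ = 0.219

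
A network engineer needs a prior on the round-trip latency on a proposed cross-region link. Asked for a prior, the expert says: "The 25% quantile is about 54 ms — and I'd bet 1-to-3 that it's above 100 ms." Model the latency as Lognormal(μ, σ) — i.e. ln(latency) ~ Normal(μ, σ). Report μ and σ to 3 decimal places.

If T ~ Lognormal(μ,σ) then ln T ~ Normal(μ,σ), so the p-quantile of ln T is μ + z_p·σ.
ln(54) = 3.989 and ln(100) = 4.605; z_{0.25} = -0.6745, z_{0.75} = 0.6745.
σ = (4.605 − 3.989)/(0.6745 − (-0.6745)) = 0.457.
μ = 3.989 − (-0.6745)·0.457 = 4.297.

μ ≈ 4.297, σ ≈ 0.457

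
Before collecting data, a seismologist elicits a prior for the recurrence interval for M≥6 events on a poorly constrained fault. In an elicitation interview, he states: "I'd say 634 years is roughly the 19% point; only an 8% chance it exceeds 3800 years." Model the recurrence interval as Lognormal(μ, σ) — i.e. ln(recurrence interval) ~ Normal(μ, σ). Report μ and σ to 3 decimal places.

μ ≈ 7.141, σ ≈ 0.784

If T ~ Lognormal(μ,σ) then ln T ~ Normal(μ,σ), so the p-quantile of ln T is μ + z_p·σ.
ln(634) = 6.452 and ln(3800) = 8.243; z_{0.19} = -0.8779, z_{0.92} = 1.405.
σ = (8.243 − 6.452)/(1.405 − (-0.8779)) = 0.784.
μ = 6.452 − (-0.8779)·0.784 = 7.141.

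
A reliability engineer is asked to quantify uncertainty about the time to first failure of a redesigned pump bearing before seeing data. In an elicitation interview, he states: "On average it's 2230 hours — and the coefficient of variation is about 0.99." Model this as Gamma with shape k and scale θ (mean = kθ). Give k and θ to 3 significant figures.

For Gamma(k, scale θ): mean = kθ, variance = kθ², so CV = 1/√k.
CV = 0.99, hence k = 1/CV² = 1.02.
Then θ = mean/k = 2230/1.02 = 2190.

k ≈ 1.02, θ ≈ 2190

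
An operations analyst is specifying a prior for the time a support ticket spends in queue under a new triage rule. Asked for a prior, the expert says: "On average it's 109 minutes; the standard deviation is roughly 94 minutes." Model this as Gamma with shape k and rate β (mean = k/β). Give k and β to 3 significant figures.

k ≈ 1.34, β ≈ 0.0123

For Gamma(k, rate β): mean = k/β, variance = k/β², so CV = 1/√k.
CV = SD/mean = 94/109 = 0.8624, hence k = 1/CV² = 1.34.
Then β = k/mean = 1.34/109 = 0.0123.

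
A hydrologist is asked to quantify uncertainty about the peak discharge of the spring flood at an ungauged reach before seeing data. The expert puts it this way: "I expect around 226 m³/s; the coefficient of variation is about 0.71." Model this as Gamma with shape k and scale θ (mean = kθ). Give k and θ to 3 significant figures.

For Gamma(k, scale θ): mean = kθ, variance = kθ², so CV = 1/√k.
CV = 0.71, hence k = 1/CV² = 1.98.
Then θ = mean/k = 226/1.98 = 114.

k ≈ 1.98, θ ≈ 114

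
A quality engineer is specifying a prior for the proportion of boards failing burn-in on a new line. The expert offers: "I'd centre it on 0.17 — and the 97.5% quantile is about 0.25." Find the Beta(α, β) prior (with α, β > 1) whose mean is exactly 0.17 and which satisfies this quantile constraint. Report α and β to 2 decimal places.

With mean 0.17 fixed, write α = 0.17s, β = 0.83s where s = α+β.
Need P(θ < 0.25) = 0.975 under Beta(0.17s, 0.83s). Normal approximation: (q−m)/√(m(1−m)/s) ≈ z_{0.975} = 1.96, so s ≈ 0.17·0.83·(1.96)²/(0.25−0.17)² = 84.7.
At s = 84.7: P(θ<0.25) ≈ 0.966. Adjusting to match 0.975 gives s ≈ 98.00.
So α = 0.17·98.00 ≈ 16.66, β = 0.83·98.00 ≈ 81.34.

α ≈ 16.66, β ≈ 81.34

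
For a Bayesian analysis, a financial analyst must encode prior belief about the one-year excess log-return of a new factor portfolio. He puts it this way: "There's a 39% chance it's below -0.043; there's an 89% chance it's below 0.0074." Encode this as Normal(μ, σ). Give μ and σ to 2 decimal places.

For Normal(μ,σ), the p-quantile is μ + z_p·σ. Here z_{0.39} = -0.2793, z_{0.89} = 1.227.
So -0.043 = μ − 0.2793σ and 0.0074 = μ + 1.227σ.
Subtracting: σ = (0.0074 − -0.043)/(1.227 − (-0.2793)) = 0.03.
Then μ = -0.043 − (-0.2793)·0.03 = -0.03.

μ = -0.03, σ = 0.03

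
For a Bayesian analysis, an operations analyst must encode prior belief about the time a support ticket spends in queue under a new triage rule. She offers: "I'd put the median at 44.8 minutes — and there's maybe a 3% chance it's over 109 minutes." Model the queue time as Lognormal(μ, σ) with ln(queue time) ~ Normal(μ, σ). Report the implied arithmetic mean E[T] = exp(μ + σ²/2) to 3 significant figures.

If T ~ Lognormal(μ,σ) then ln T ~ Normal(μ,σ), so the p-quantile of ln T is μ + z_p·σ.
ln(44.8) = 3.802 and ln(109) = 4.691; z_{0.5} = 0, z_{0.97} = 1.881.
σ = (4.691 − 3.802)/(1.881 − (0)) = 0.473.
μ = 3.802 − (0)·0.473 = 3.802.
E[T] = exp(μ + σ²/2) = exp(3.802 + 0.1117) = 50.1 minutes.

E[T] ≈ 50.1 minutes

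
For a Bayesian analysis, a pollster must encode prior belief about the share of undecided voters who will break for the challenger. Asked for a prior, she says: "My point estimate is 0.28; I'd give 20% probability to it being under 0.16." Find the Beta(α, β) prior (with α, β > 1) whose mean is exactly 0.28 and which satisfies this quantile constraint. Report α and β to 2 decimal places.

α ≈ 2.88, β ≈ 7.40

With mean 0.28 fixed, write α = 0.28s, β = 0.72s where s = α+β.
Need P(θ < 0.16) = 0.2 under Beta(0.28s, 0.72s). Normal approximation: (q−m)/√(m(1−m)/s) ≈ z_{0.2} = -0.842, so s ≈ 0.28·0.72·(-0.842)²/(0.16−0.28)² = 9.9.
At s = 9.9: P(θ<0.16) ≈ 0.206. Adjusting to match 0.2 gives s ≈ 10.28.
So α = 0.28·10.28 ≈ 2.88, β = 0.72·10.28 ≈ 7.40.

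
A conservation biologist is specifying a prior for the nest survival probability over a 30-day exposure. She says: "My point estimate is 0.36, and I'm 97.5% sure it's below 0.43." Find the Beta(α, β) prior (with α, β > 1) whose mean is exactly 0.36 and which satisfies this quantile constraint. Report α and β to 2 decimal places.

With mean 0.36 fixed, write α = 0.36s, β = 0.64s where s = α+β.
Need P(θ < 0.43) = 0.975 under Beta(0.36s, 0.64s). Normal approximation: (q−m)/√(m(1−m)/s) ≈ z_{0.975} = 1.96, so s ≈ 0.36·0.64·(1.96)²/(0.43−0.36)² = 180.6.
At s = 180.6: P(θ<0.43) ≈ 0.973. Adjusting to match 0.975 gives s ≈ 186.70.
So α = 0.36·186.70 ≈ 67.21, β = 0.64·186.70 ≈ 119.49.

α ≈ 67.21, β ≈ 119.49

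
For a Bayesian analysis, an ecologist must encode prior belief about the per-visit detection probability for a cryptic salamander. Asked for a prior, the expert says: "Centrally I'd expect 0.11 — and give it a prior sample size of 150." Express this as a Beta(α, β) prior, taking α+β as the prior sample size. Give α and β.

α = 16.5, β = 133.5

Under the effective-sample-size interpretation, Beta(α, β) has prior mean α/(α+β) and prior sample size α+β.
So α+β = 150 and α/(α+β) = 0.11, giving α = 0.11·150 = 16.5 and β = 150 − 16.5 = 133.5.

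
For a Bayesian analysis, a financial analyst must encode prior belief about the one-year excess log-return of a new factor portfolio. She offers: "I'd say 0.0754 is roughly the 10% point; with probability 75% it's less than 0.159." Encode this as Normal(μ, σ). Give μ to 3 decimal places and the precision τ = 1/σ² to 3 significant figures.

The p-quantile of Normal(μ,σ) is μ + z_p·σ, with z_{0.1} = -1.282 and z_{0.75} = 0.6745.
Eliminate σ: μ = (z₂·x₁ − z₁·x₂)/(z₂ − z₁) = (0.6745·0.0754 − (-1.282)·0.159)/1.956 = 0.130.
Then σ = (x₂ − x₁)/(z₂ − z₁) = (0.159 − 0.0754)/1.956 = 0.043.
Precision τ = 1/σ² = 1/0.04274² = 547.

μ = 0.130, τ = 547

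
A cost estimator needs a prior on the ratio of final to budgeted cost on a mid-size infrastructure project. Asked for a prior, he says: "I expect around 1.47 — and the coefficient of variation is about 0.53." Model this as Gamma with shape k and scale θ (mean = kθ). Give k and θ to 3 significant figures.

For Gamma(k, scale θ): mean = kθ, variance = kθ², so CV = 1/√k.
CV = 0.53, hence k = 1/CV² = 3.56.
Then θ = mean/k = 1.47/3.56 = 0.413.

k ≈ 3.56, θ ≈ 0.413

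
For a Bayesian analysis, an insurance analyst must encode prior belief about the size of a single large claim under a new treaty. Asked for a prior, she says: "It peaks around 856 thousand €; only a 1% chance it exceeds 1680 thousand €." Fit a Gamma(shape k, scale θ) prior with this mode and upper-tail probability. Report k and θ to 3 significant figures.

k ≈ 11.8, θ ≈ 79

Gamma(k,θ) with k>1 has mode (k−1)θ, so θ = 856/(k−1).
Need P(X < 1680) = 0.99 with θ tied to k this way. Start at k = 2, θ = 856: P(X<1680) ≈ 0.584.
Too low — raise k to concentrate. Iterating converges to k ≈ 11.8.
Then θ = 856/(11.8−1) ≈ 79.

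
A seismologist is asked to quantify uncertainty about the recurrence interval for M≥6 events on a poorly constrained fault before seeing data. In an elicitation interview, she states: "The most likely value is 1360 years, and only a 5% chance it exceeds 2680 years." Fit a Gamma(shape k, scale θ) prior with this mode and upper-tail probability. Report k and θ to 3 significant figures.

k ≈ 7.03, θ ≈ 226

Gamma(k,θ) with k>1 has mode (k−1)θ, so θ = 1360/(k−1).
Need P(X < 2680) = 0.95 with θ tied to k this way. Start at k = 2, θ = 1360: P(X<2680) ≈ 0.586.
Too low — raise k to concentrate. Iterating converges to k ≈ 7.03.
Then θ = 1360/(7.03−1) ≈ 226.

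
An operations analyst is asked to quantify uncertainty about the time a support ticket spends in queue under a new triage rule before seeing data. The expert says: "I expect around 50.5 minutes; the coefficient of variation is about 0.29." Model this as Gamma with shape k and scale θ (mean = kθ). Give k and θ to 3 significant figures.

For Gamma(k, scale θ): mean = kθ, variance = kθ², so CV = 1/√k.
CV = 0.29, hence k = 1/CV² = 11.9.
Then θ = mean/k = 50.5/11.9 = 4.25.

k ≈ 11.9, θ ≈ 4.25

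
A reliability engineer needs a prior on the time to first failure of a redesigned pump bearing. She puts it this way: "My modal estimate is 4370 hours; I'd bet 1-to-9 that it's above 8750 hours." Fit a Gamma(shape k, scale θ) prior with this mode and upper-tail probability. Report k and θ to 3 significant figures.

Gamma(k,θ) with k>1 has mode (k−1)θ, so θ = 4370/(k−1).
Need P(X < 8750) = 0.9 with θ tied to k this way. Start at k = 2, θ = 4370: P(X<8750) ≈ 0.595.
Too low — raise k to concentrate. Iterating converges to k ≈ 4.98.
Then θ = 4370/(4.98−1) ≈ 1100.

k ≈ 4.98, θ ≈ 1100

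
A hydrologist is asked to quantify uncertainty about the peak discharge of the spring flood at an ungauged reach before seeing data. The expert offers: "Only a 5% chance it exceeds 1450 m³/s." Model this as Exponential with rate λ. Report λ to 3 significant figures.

P(T > 1450.0) = e^(−λ·1450.0) = 0.05, so λ = −ln(0.05)/1450.0 = 0.00207.

λ ≈ 0.00207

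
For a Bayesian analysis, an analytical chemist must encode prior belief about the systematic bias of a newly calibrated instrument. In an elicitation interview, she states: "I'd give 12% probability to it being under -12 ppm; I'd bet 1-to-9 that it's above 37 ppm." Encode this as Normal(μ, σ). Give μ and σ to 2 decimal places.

The p-quantile of Normal(μ,σ) is μ + z_p·σ, with z_{0.12} = -1.175 and z_{0.9} = 1.282.
Eliminate σ: μ = (z₂·x₁ − z₁·x₂)/(z₂ − z₁) = (1.282·-12 − (-1.175)·37)/2.457 = 11.44.
Then σ = (x₂ − x₁)/(z₂ − z₁) = (37 − -12)/2.457 = 19.95.

μ = 11.44, σ = 19.95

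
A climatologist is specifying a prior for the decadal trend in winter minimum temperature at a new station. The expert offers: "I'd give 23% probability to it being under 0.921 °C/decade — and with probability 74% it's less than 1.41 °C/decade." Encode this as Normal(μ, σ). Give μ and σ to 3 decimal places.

μ = 1.182, σ = 0.354

For Normal(μ,σ), the p-quantile is μ + z_p·σ. Here z_{0.23} = -0.7388, z_{0.74} = 0.6433.
So 0.921 = μ − 0.7388σ and 1.41 = μ + 0.6433σ.
Subtracting: σ = (1.41 − 0.921)/(0.6433 − (-0.7388)) = 0.354.
Then μ = 0.921 − (-0.7388)·0.354 = 1.182.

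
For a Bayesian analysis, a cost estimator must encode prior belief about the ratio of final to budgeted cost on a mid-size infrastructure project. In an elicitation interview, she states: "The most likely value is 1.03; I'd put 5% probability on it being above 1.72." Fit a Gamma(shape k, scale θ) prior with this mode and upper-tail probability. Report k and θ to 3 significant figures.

Gamma(k,θ) with k>1 has mode (k−1)θ, so θ = 1.03/(k−1).
Need P(X < 1.72) = 0.95 with θ tied to k this way. Start at k = 2, θ = 1.03: P(X<1.72) ≈ 0.497.
Too low — raise k to concentrate. Iterating converges to k ≈ 11.6.
Then θ = 1.03/(11.6−1) ≈ 0.097.

k ≈ 11.6, θ ≈ 0.097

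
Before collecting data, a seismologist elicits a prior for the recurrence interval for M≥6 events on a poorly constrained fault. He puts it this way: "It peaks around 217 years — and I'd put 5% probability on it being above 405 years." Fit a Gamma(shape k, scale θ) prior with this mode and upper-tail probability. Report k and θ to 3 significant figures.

k ≈ 8.15, θ ≈ 30.4

Gamma(k,θ) with k>1 has mode (k−1)θ, so θ = 217/(k−1).
Need P(X < 405) = 0.95 with θ tied to k this way. Start at k = 2, θ = 217: P(X<405) ≈ 0.557.
Too low — raise k to concentrate. Iterating converges to k ≈ 8.15.
Then θ = 217/(8.15−1) ≈ 30.4.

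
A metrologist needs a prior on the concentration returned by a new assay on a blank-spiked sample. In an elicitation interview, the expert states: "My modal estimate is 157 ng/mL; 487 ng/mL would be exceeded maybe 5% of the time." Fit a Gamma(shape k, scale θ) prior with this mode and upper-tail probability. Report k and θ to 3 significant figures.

k ≈ 3.06, θ ≈ 76.3

Gamma(k,θ) with k>1 has mode (k−1)θ, so θ = 157/(k−1).
Need P(X < 487) = 0.95 with θ tied to k this way. Start at k = 2, θ = 157: P(X<487) ≈ 0.816.
Too low — raise k to concentrate. Iterating converges to k ≈ 3.06.
Then θ = 157/(3.06−1) ≈ 76.3.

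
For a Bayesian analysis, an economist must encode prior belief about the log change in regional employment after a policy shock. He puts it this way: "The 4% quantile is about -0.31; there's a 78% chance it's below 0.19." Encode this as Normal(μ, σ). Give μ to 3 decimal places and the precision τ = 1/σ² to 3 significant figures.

For Normal(μ,σ), the p-quantile is μ + z_p·σ. Here z_{0.04} = -1.751, z_{0.78} = 0.7722.
So -0.31 = μ − 1.751σ and 0.19 = μ + 0.7722σ.
Subtracting: σ = (0.19 − -0.31)/(0.7722 − (-1.751)) = 0.198.
Then μ = -0.31 − (-1.751)·0.198 = 0.037.
Precision τ = 1/σ² = 1/0.1982² = 25.5.

μ = 0.037, τ = 25.5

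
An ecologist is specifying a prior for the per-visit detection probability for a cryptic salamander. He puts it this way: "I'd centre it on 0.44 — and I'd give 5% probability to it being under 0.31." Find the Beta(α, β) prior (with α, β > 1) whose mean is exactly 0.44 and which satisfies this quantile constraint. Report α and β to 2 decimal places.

With mean 0.44 fixed, write α = 0.44s, β = 0.56s where s = α+β.
Need P(θ < 0.31) = 0.05 under Beta(0.44s, 0.56s). Normal approximation: (q−m)/√(m(1−m)/s) ≈ z_{0.05} = -1.64, so s ≈ 0.44·0.56·(-1.64)²/(0.31−0.44)² = 39.4.
At s = 39.4: P(θ<0.31) ≈ 0.046. Adjusting to match 0.05 gives s ≈ 37.46.
So α = 0.44·37.46 ≈ 16.48, β = 0.56·37.46 ≈ 20.98.

α ≈ 16.48, β ≈ 20.98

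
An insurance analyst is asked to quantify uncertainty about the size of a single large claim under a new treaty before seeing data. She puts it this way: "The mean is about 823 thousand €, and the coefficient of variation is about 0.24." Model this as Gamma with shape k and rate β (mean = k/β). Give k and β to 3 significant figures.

k ≈ 17.4, β ≈ 0.0211

For Gamma(k, rate β): mean = k/β, variance = k/β², so CV = 1/√k.
CV = 0.24, hence k = 1/CV² = 17.4.
Then β = k/mean = 17.4/823 = 0.0211.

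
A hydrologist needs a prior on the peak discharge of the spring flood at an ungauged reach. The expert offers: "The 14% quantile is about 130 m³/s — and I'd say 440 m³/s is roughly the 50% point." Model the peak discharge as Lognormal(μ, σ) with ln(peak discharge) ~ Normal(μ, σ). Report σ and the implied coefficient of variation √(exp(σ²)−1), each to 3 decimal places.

σ ≈ 1.129, CV ≈ 1.604

If T ~ Lognormal(μ,σ) then ln T ~ Normal(μ,σ), so the p-quantile of ln T is μ + z_p·σ.
ln(130) = 4.868 and ln(440) = 6.087; z_{0.14} = -1.08, z_{0.5} = 0.
σ = (6.087 − 4.868)/(0 − (-1.08)) = 1.129.
μ = 4.868 − (-1.08)·1.129 = 6.087.
CV = √(exp(σ²)−1) = √(exp(1.2737)−1) = 1.604.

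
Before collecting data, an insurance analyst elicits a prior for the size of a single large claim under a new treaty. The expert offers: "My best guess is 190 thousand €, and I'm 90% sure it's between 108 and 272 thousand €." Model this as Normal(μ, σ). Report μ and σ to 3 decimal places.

A symmetric 90% interval runs μ ± z·σ with z = 1.645.
Half-width = 82, so σ = 82/1.645 = 49.852.
μ is the stated best guess, 190.000.

μ = 190.000, σ = 49.852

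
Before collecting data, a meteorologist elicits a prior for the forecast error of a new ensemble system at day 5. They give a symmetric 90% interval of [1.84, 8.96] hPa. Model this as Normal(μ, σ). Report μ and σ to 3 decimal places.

μ = 5.400, σ = 2.164

A symmetric 90% interval runs μ ± z·σ with z = 1.645.
Half-width = 3.56, so σ = 3.56/1.645 = 2.164.
μ is the interval midpoint, 5.400.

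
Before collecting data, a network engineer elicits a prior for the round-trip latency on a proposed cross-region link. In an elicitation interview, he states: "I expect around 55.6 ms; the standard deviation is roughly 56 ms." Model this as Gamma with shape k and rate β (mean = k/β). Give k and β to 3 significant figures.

For Gamma(k, rate β): mean = k/β, variance = k/β², so CV = 1/√k.
CV = SD/mean = 56/55.6 = 1.007, hence k = 1/CV² = 0.986.
Then β = k/mean = 0.986/55.6 = 0.0177.

k ≈ 0.986, β ≈ 0.0177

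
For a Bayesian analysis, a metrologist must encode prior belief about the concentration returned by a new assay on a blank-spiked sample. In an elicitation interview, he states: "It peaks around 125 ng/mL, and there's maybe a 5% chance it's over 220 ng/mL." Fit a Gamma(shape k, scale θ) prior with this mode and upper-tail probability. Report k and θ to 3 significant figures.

Gamma(k,θ) with k>1 has mode (k−1)θ, so θ = 125/(k−1).
Need P(X < 220) = 0.95 with θ tied to k this way. Start at k = 2, θ = 125: P(X<220) ≈ 0.525.
Too low — raise k to concentrate. Iterating converges to k ≈ 9.73.
Then θ = 125/(9.73−1) ≈ 14.3.

k ≈ 9.73, θ ≈ 14.3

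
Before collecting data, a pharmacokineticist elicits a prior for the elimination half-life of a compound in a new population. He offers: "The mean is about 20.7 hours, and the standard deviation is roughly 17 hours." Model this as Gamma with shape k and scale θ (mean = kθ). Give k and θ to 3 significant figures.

k ≈ 1.48, θ ≈ 14

For Gamma(k, scale θ): mean = kθ, variance = kθ², so CV = 1/√k.
CV = SD/mean = 17/20.7 = 0.8213, hence k = 1/CV² = 1.48.
Then θ = mean/k = 20.7/1.48 = 14.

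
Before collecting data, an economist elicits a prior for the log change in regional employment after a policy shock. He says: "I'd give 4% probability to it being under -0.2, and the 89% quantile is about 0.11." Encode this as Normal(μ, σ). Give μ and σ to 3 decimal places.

The p-quantile of Normal(μ,σ) is μ + z_p·σ, with z_{0.04} = -1.751 and z_{0.89} = 1.227.
Eliminate σ: μ = (z₂·x₁ − z₁·x₂)/(z₂ − z₁) = (1.227·-0.2 − (-1.751)·0.11)/2.977 = -0.018.
Then σ = (x₂ − x₁)/(z₂ − z₁) = (0.11 − -0.2)/2.977 = 0.104.

μ = -0.018, σ = 0.104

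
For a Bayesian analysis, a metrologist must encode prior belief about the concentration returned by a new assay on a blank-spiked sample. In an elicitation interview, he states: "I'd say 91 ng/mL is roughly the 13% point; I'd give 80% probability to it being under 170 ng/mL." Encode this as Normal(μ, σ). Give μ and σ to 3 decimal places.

For Normal(μ,σ), the p-quantile is μ + z_p·σ. Here z_{0.13} = -1.126, z_{0.8} = 0.8416.
So 91 = μ − 1.126σ and 170 = μ + 0.8416σ.
Subtracting: σ = (170 − 91)/(0.8416 − (-1.126)) = 40.142.
Then μ = 91 − (-1.126)·40.142 = 136.216.

μ = 136.216, σ = 40.142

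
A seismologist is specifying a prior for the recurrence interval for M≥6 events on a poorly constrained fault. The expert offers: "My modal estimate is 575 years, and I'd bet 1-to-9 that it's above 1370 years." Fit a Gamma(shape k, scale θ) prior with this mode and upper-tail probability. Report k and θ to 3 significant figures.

Gamma(k,θ) with k>1 has mode (k−1)θ, so θ = 575/(k−1).
Need P(X < 1370) = 0.9 with θ tied to k this way. Start at k = 2, θ = 575: P(X<1370) ≈ 0.688.
Too low — raise k to concentrate. Iterating converges to k ≈ 3.55.
Then θ = 575/(3.55−1) ≈ 225.

k ≈ 3.55, θ ≈ 225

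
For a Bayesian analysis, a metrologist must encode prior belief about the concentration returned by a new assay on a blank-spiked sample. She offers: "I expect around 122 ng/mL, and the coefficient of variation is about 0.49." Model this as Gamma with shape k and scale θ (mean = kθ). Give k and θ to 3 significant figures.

For Gamma(k, scale θ): mean = kθ, variance = kθ², so CV = 1/√k.
CV = 0.49, hence k = 1/CV² = 4.16.
Then θ = mean/k = 122/4.16 = 29.3.

k ≈ 4.16, θ ≈ 29.3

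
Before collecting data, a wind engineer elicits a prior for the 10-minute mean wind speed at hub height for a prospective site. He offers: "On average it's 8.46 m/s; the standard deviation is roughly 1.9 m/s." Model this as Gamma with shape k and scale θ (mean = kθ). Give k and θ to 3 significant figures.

k ≈ 19.8, θ ≈ 0.427

For Gamma(k, scale θ): mean = kθ, variance = kθ², so CV = 1/√k.
CV = SD/mean = 1.9/8.46 = 0.2246, hence k = 1/CV² = 19.8.
Then θ = mean/k = 8.46/19.8 = 0.427.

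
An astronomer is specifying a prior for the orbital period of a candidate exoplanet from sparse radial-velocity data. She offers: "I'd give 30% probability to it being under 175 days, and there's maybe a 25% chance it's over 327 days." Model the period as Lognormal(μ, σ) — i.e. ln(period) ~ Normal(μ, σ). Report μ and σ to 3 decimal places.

μ ≈ 5.438, σ ≈ 0.521

If T ~ Lognormal(μ,σ) then ln T ~ Normal(μ,σ), so the p-quantile of ln T is μ + z_p·σ.
ln(175) = 5.165 and ln(327) = 5.79; z_{0.3} = -0.5244, z_{0.75} = 0.6745.
σ = (5.79 − 5.165)/(0.6745 − (-0.5244)) = 0.521.
μ = 5.165 − (-0.5244)·0.521 = 5.438.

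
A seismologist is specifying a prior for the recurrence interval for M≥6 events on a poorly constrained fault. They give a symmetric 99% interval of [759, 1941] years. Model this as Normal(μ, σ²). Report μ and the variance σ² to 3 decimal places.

A symmetric 99% interval runs μ ± z·σ with z = 2.576.
Half-width = 591, so σ = 591/2.576 = 229.4407 and σ² = 52643.021.
μ is the interval midpoint, 1350.000.

μ = 1350.000, σ² = 52643.021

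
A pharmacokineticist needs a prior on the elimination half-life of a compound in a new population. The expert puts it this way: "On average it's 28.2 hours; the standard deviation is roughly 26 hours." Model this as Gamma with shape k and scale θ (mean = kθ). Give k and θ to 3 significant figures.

For Gamma(k, scale θ): mean = kθ, variance = kθ², so CV = 1/√k.
CV = SD/mean = 26/28.2 = 0.922, hence k = 1/CV² = 1.18.
Then θ = mean/k = 28.2/1.18 = 24.

k ≈ 1.18, θ ≈ 24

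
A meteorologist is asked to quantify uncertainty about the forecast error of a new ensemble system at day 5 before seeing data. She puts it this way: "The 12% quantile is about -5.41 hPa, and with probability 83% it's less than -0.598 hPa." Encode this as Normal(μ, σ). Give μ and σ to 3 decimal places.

The p-quantile of Normal(μ,σ) is μ + z_p·σ, with z_{0.12} = -1.175 and z_{0.83} = 0.9542.
Eliminate σ: μ = (z₂·x₁ − z₁·x₂)/(z₂ − z₁) = (0.9542·-5.41 − (-1.175)·-0.598)/2.129 = -2.754.
Then σ = (x₂ − x₁)/(z₂ − z₁) = (-0.598 − -5.41)/2.129 = 2.260.

μ = -2.754, σ = 2.260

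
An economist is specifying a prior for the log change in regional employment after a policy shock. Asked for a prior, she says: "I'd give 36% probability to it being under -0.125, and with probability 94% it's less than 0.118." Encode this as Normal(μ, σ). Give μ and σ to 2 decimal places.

μ = -0.08, σ = 0.13

For Normal(μ,σ), the p-quantile is μ + z_p·σ. Here z_{0.36} = -0.3585, z_{0.94} = 1.555.
So -0.125 = μ − 0.3585σ and 0.118 = μ + 1.555σ.
Subtracting: σ = (0.118 − -0.125)/(1.555 − (-0.3585)) = 0.13.
Then μ = -0.125 − (-0.3585)·0.13 = -0.08.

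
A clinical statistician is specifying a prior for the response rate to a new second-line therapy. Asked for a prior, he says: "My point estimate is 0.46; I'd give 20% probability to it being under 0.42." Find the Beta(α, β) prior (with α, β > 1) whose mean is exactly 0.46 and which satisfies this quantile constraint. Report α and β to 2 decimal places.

With mean 0.46 fixed, write α = 0.46s, β = 0.54s where s = α+β.
Need P(θ < 0.42) = 0.2 under Beta(0.46s, 0.54s). Normal approximation: (q−m)/√(m(1−m)/s) ≈ z_{0.2} = -0.842, so s ≈ 0.46·0.54·(-0.842)²/(0.42−0.46)² = 110.0.
At s = 110.0: P(θ<0.42) ≈ 0.201. Adjusting to match 0.2 gives s ≈ 110.49.
So α = 0.46·110.49 ≈ 50.82, β = 0.54·110.49 ≈ 59.66.

α ≈ 50.82, β ≈ 59.66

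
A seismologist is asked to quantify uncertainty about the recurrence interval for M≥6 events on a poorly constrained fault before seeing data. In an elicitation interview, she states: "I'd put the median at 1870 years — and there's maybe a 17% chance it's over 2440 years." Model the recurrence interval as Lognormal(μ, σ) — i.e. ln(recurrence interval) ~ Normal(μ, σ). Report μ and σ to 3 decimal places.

If T ~ Lognormal(μ,σ) then ln T ~ Normal(μ,σ), so the p-quantile of ln T is μ + z_p·σ.
ln(1870) = 7.534 and ln(2440) = 7.8; z_{0.5} = 0, z_{0.83} = 0.9542.
σ = (7.8 − 7.534)/(0.9542 − (0)) = 0.279.
μ = 7.534 − (0)·0.279 = 7.534.

μ ≈ 7.534, σ ≈ 0.279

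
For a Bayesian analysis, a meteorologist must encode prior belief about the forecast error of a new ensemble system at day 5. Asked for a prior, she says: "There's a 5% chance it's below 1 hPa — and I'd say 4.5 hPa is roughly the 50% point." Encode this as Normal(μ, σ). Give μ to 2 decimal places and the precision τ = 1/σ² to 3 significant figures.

The p-quantile of Normal(μ,σ) is μ + z_p·σ, with z_{0.05} = -1.645 and z_{0.5} = 0.
Eliminate σ: μ = (z₂·x₁ − z₁·x₂)/(z₂ − z₁) = (0·1 − (-1.645)·4.5)/1.645 = 4.50.
Then σ = (x₂ − x₁)/(z₂ − z₁) = (4.5 − 1)/1.645 = 2.13.
Precision τ = 1/σ² = 1/2.128² = 0.221.

μ = 4.50, τ = 0.221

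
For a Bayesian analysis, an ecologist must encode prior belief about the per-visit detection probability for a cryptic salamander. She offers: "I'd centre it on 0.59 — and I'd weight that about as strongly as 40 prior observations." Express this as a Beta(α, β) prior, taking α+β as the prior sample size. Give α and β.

α = 23.6, β = 16.4

Under the effective-sample-size interpretation, Beta(α, β) has prior mean α/(α+β) and prior sample size α+β.
So α+β = 40 and α/(α+β) = 0.59, giving α = 0.59·40 = 23.6 and β = 40 − 23.6 = 16.4.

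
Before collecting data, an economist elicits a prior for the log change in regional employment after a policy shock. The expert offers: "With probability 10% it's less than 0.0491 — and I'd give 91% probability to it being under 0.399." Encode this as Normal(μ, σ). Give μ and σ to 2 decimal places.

The p-quantile of Normal(μ,σ) is μ + z_p·σ, with z_{0.1} = -1.282 and z_{0.91} = 1.341.
Eliminate σ: μ = (z₂·x₁ − z₁·x₂)/(z₂ − z₁) = (1.341·0.0491 − (-1.282)·0.399)/2.622 = 0.22.
Then σ = (x₂ − x₁)/(z₂ − z₁) = (0.399 − 0.0491)/2.622 = 0.13.

μ = 0.22, σ = 0.13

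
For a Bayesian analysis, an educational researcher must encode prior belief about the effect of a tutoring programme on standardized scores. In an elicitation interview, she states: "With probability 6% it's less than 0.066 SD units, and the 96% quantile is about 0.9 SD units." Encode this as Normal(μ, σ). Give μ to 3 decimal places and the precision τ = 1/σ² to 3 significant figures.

μ = 0.458, τ = 15.7

The p-quantile of Normal(μ,σ) is μ + z_p·σ, with z_{0.06} = -1.555 and z_{0.96} = 1.751.
Eliminate σ: μ = (z₂·x₁ − z₁·x₂)/(z₂ − z₁) = (1.751·0.066 − (-1.555)·0.9)/3.305 = 0.458.
Then σ = (x₂ − x₁)/(z₂ − z₁) = (0.9 − 0.066)/3.305 = 0.252.
Precision τ = 1/σ² = 1/0.2523² = 15.7.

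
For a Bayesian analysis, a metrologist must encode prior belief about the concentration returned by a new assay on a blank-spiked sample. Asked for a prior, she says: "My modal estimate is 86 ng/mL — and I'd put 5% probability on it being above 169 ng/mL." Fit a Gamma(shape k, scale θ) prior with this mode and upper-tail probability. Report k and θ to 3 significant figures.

k ≈ 7.08, θ ≈ 14.1

Gamma(k,θ) with k>1 has mode (k−1)θ, so θ = 86/(k−1).
Need P(X < 169) = 0.95 with θ tied to k this way. Start at k = 2, θ = 86: P(X<169) ≈ 0.584.
Too low — raise k to concentrate. Iterating converges to k ≈ 7.08.
Then θ = 86/(7.08−1) ≈ 14.1.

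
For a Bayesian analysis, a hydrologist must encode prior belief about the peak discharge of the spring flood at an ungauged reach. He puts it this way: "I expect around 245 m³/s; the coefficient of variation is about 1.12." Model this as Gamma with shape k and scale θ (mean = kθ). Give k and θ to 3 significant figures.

For Gamma(k, scale θ): mean = kθ, variance = kθ², so CV = 1/√k.
CV = 1.12, hence k = 1/CV² = 0.797.
Then θ = mean/k = 245/0.797 = 307.

k ≈ 0.797, θ ≈ 307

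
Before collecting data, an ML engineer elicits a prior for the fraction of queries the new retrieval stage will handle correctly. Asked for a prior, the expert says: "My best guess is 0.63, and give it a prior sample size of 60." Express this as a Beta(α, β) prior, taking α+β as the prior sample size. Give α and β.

α = 37.8, β = 22.2

Under the effective-sample-size interpretation, Beta(α, β) has prior mean α/(α+β) and prior sample size α+β.
So α+β = 60 and α/(α+β) = 0.63, giving α = 0.63·60 = 37.8 and β = 60 − 37.8 = 22.2.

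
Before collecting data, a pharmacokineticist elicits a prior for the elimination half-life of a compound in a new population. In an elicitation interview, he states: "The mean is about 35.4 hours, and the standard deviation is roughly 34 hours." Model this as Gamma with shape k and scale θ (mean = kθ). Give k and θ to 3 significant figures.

k ≈ 1.08, θ ≈ 32.7

For Gamma(k, scale θ): mean = kθ, variance = kθ², so CV = 1/√k.
CV = SD/mean = 34/35.4 = 0.9605, hence k = 1/CV² = 1.08.
Then θ = mean/k = 35.4/1.08 = 32.7.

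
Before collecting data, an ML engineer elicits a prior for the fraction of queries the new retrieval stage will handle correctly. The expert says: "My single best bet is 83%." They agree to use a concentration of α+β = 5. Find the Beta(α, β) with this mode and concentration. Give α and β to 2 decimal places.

α = 3.49, β = 1.51

For α,β > 1 the Beta mode is (α−1)/(α+β−2). With α+β = 5, the mode is (α−1)/3.
Set (α−1)/3 = 0.83 → α = 1 + 0.83·3 = 3.49.
β = 5 − α = 1.51.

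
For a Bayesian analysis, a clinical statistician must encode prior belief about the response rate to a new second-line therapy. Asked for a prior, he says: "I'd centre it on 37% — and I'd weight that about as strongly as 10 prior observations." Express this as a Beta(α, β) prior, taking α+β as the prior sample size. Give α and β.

α = 3.7, β = 6.3

Under the effective-sample-size interpretation, Beta(α, β) has prior mean α/(α+β) and prior sample size α+β.
So α+β = 10 and α/(α+β) = 0.37, giving α = 0.37·10 = 3.7 and β = 10 − 3.7 = 6.3.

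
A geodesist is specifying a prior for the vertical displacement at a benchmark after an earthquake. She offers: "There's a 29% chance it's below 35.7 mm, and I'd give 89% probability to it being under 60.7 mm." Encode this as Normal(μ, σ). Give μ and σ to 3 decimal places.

The p-quantile of Normal(μ,σ) is μ + z_p·σ, with z_{0.29} = -0.5534 and z_{0.89} = 1.227.
Eliminate σ: μ = (z₂·x₁ − z₁·x₂)/(z₂ − z₁) = (1.227·35.7 − (-0.5534)·60.7)/1.78 = 43.473.
Then σ = (x₂ − x₁)/(z₂ − z₁) = (60.7 − 35.7)/1.78 = 14.046.

μ = 43.473, σ = 14.046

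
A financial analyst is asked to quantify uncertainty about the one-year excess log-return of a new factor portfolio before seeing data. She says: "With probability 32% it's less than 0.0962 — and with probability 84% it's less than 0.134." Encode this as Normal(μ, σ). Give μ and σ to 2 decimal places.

μ = 0.11, σ = 0.03

For Normal(μ,σ), the p-quantile is μ + z_p·σ. Here z_{0.32} = -0.4677, z_{0.84} = 0.9945.
So 0.0962 = μ − 0.4677σ and 0.134 = μ + 0.9945σ.
Subtracting: σ = (0.134 − 0.0962)/(0.9945 − (-0.4677)) = 0.03.
Then μ = 0.0962 − (-0.4677)·0.03 = 0.11.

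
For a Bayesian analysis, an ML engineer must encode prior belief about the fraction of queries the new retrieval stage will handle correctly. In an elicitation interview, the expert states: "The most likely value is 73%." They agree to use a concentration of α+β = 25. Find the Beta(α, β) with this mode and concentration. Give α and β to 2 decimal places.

α = 17.79, β = 7.21

For α,β > 1 the Beta mode is (α−1)/(α+β−2). With α+β = 25, the mode is (α−1)/23.
Set (α−1)/23 = 0.73 → α = 1 + 0.73·23 = 17.79.
β = 25 − α = 7.21.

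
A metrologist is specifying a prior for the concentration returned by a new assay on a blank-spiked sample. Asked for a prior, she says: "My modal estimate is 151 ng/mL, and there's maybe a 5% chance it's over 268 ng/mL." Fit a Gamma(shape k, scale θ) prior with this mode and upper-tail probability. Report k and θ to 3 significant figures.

k ≈ 9.47, θ ≈ 17.8

Gamma(k,θ) with k>1 has mode (k−1)θ, so θ = 151/(k−1).
Need P(X < 268) = 0.95 with θ tied to k this way. Start at k = 2, θ = 151: P(X<268) ≈ 0.530.
Too low — raise k to concentrate. Iterating converges to k ≈ 9.47.
Then θ = 151/(9.47−1) ≈ 17.8.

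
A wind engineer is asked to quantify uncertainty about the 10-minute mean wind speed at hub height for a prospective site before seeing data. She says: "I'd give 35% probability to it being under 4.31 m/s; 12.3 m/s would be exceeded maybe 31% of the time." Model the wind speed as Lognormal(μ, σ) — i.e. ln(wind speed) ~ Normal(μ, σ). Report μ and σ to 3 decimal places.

If T ~ Lognormal(μ,σ) then ln T ~ Normal(μ,σ), so the p-quantile of ln T is μ + z_p·σ.
ln(4.31) = 1.461 and ln(12.3) = 2.51; z_{0.35} = -0.3853, z_{0.69} = 0.4959.
σ = (2.51 − 1.461)/(0.4959 − (-0.3853)) = 1.190.
μ = 1.461 − (-0.3853)·1.190 = 1.919.

μ ≈ 1.919, σ ≈ 1.190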